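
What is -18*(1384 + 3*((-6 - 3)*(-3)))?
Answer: -26370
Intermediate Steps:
-18*(1384 + 3*((-6 - 3)*(-3))) = -18*(1384 + 3*(-9*(-3))) = -18*(1384 + 3*27) = -18*(1384 + 81) = -18*1465 = -26370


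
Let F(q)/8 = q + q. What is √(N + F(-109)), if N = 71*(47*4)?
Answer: 2*√2901 ≈ 107.72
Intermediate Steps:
N = 13348 (N = 71*188 = 13348)
F(q) = 16*q (F(q) = 8*(q + q) = 8*(2*q) = 16*q)
√(N + F(-109)) = √(13348 + 16*(-109)) = √(13348 - 1744) = √11604 = 2*√2901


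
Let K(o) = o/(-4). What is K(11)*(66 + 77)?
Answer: -1573/4 ≈ -393.25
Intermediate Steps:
K(o) = -o/4 (K(o) = o*(-¼) = -o/4)
K(11)*(66 + 77) = (-¼*11)*(66 + 77) = -11/4*143 = -1573/4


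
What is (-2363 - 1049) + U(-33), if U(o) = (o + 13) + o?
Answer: -3465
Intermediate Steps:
U(o) = 13 + 2*o (U(o) = (13 + o) + o = 13 + 2*o)
(-2363 - 1049) + U(-33) = (-2363 - 1049) + (13 + 2*(-33)) = -3412 + (13 - 66) = -3412 - 53 = -3465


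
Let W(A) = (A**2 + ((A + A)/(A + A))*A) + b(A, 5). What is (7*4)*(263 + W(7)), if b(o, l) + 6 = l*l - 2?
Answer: 9408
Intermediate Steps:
b(o, l) = -8 + l**2 (b(o, l) = -6 + (l*l - 2) = -6 + (l**2 - 2) = -6 + (-2 + l**2) = -8 + l**2)
W(A) = 17 + A + A**2 (W(A) = (A**2 + ((A + A)/(A + A))*A) + (-8 + 5**2) = (A**2 + ((2*A)/((2*A)))*A) + (-8 + 25) = (A**2 + ((2*A)*(1/(2*A)))*A) + 17 = (A**2 + 1*A) + 17 = (A**2 + A) + 17 = (A + A**2) + 17 = 17 + A + A**2)
(7*4)*(263 + W(7)) = (7*4)*(263 + (17 + 7 + 7**2)) = 28*(263 + (17 + 7 + 49)) = 28*(263 + 73) = 28*336 = 9408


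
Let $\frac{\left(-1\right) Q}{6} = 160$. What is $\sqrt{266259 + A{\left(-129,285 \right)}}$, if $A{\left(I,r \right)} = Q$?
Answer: $\sqrt{265299} \approx 515.07$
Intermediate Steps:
$Q = -960$ ($Q = \left(-6\right) 160 = -960$)
$A{\left(I,r \right)} = -960$
$\sqrt{266259 + A{\left(-129,285 \right)}} = \sqrt{266259 - 960} = \sqrt{265299}$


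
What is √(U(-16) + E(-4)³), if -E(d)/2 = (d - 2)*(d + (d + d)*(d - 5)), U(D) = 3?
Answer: √543338499 ≈ 23310.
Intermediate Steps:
E(d) = -2*(-2 + d)*(d + 2*d*(-5 + d)) (E(d) = -2*(d - 2)*(d + (d + d)*(d - 5)) = -2*(-2 + d)*(d + (2*d)*(-5 + d)) = -2*(-2 + d)*(d + 2*d*(-5 + d)))
√(U(-16) + E(-4)³) = √(3 + (2*(-4)*(-18 - 2*(-4)² + 13*(-4)))³) = √(3 + (2*(-4)*(-18 - 2*16 - 52))³) = √(3 + (2*(-4)*(-18 - 32 - 52))³) = √(3 + (2*(-4)*(-102))³) = √(3 + 816³) = √(3 + 543338496) = √543338499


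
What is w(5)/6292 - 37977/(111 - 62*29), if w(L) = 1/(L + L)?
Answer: 2389514527/106146040 ≈ 22.512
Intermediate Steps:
w(L) = 1/(2*L)
w(5)/6292 - 37977/(111 - 62*29) = ((½)/5)/6292 - 37977/(111 - 62*29) = ((½)*(⅕))*(1/6292) - 37977/(111 - 1798) = (⅒)*(1/6292) - 37977/(-1687) = 1/62920 - 37977*(-1/1687) = 1/62920 + 37977/1687 = 2389514527/106146040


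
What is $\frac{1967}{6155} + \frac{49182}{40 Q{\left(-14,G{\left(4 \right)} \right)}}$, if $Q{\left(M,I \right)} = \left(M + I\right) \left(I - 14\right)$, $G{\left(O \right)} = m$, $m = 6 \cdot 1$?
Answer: $\frac{30775073}{1575680} \approx 19.531$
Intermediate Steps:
$m = 6$
$G{\left(O \right)} = 6$
$Q{\left(M,I \right)} = \left(-14 + I\right) \left(I + M\right)$ ($Q{\left(M,I \right)} = \left(I + M\right) \left(-14 + I\right) = \left(-14 + I\right) \left(I + M\right)$)
$\frac{1967}{6155} + \frac{49182}{40 Q{\left(-14,G{\left(4 \right)} \right)}} = \frac{1967}{6155} + \frac{49182}{40 \left(6^{2} - 84 - -196 + 6 \left(-14\right)\right)} = 1967 \cdot \frac{1}{6155} + \frac{49182}{40 \left(36 - 84 + 196 - 84\right)} = \frac{1967}{6155} + \frac{49182}{40 \cdot 64} = \frac{1967}{6155} + \frac{49182}{2560} = \frac{1967}{6155} + 49182 \cdot \frac{1}{2560} = \frac{1967}{6155} + \frac{24591}{1280} = \frac{30775073}{1575680}$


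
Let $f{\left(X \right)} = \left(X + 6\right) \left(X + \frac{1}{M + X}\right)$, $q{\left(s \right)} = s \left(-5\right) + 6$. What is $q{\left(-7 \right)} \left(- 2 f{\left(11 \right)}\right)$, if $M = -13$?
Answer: $-14637$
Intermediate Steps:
$q{\left(s \right)} = 6 - 5 s$ ($q{\left(s \right)} = - 5 s + 6 = 6 - 5 s$)
$f{\left(X \right)} = \left(6 + X\right) \left(X + \frac{1}{-13 + X}\right)$ ($f{\left(X \right)} = \left(X + 6\right) \left(X + \frac{1}{-13 + X}\right) = \left(6 + X\right) \left(X + \frac{1}{-13 + X}\right)$)
$q{\left(-7 \right)} \left(- 2 f{\left(11 \right)}\right) = \left(6 - -35\right) \left(- 2 \frac{6 + 11^{3} - 847 - 7 \cdot 11^{2}}{-13 + 11}\right) = \left(6 + 35\right) \left(- 2 \frac{6 + 1331 - 847 - 847}{-2}\right) = 41 \left(- 2 \left(- \frac{6 + 1331 - 847 - 847}{2}\right)\right) = 41 \left(- 2 \left(\left(- \frac{1}{2}\right) \left(-357\right)\right)\right) = 41 \left(\left(-2\right) \frac{357}{2}\right) = 41 \left(-357\right) = -14637$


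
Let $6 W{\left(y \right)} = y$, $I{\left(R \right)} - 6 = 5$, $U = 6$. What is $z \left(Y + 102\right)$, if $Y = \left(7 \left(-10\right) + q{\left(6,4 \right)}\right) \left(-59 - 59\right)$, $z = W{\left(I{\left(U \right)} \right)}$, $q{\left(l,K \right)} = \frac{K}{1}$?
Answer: $14465$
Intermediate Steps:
$I{\left(R \right)} = 11$ ($I{\left(R \right)} = 6 + 5 = 11$)
$q{\left(l,K \right)} = K$ ($q{\left(l,K \right)} = K 1 = K$)
$W{\left(y \right)} = \frac{y}{6}$
$z = \frac{11}{6}$ ($z = \frac{1}{6} \cdot 11 = \frac{11}{6} \approx 1.8333$)
$Y = 7788$ ($Y = \left(7 \left(-10\right) + 4\right) \left(-59 - 59\right) = \left(-70 + 4\right) \left(-118\right) = \left(-66\right) \left(-118\right) = 7788$)
$z \left(Y + 102\right) = \frac{11 \left(7788 + 102\right)}{6} = \frac{11}{6} \cdot 7890 = 14465$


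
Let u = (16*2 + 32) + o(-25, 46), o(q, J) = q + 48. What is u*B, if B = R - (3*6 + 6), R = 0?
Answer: -2088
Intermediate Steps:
o(q, J) = 48 + q
u = 87 (u = (16*2 + 32) + (48 - 25) = (32 + 32) + 23 = 64 + 23 = 87)
B = -24 (B = 0 - (3*6 + 6) = 0 - (18 + 6) = 0 - 1*24 = 0 - 24 = -24)
u*B = 87*(-24) = -2088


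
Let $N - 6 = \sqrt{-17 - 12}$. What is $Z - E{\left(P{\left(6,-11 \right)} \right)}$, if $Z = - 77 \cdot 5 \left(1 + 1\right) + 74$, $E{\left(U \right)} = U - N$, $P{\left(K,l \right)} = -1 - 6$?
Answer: $-683 + i \sqrt{29} \approx -683.0 + 5.3852 i$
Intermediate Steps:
$P{\left(K,l \right)} = -7$
$N = 6 + i \sqrt{29}$ ($N = 6 + \sqrt{-17 - 12} = 6 + \sqrt{-29} = 6 + i \sqrt{29} \approx 6.0 + 5.3852 i$)
$E{\left(U \right)} = -6 + U - i \sqrt{29}$ ($E{\left(U \right)} = U - \left(6 + i \sqrt{29}\right) = -6 + U - i \sqrt{29}$)
$Z = -696$ ($Z = - 77 \cdot 5 \cdot 2 + 74 = \left(-77\right) 10 + 74 = -770 + 74 = -696$)
$Z - E{\left(P{\left(6,-11 \right)} \right)} = -696 - \left(-6 - 7 - i \sqrt{29}\right) = -696 - \left(-13 - i \sqrt{29}\right) = -696 + \left(13 + i \sqrt{29}\right) = -683 + i \sqrt{29}$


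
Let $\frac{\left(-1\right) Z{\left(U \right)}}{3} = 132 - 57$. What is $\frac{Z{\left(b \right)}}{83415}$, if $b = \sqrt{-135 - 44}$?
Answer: $- \frac{15}{5561} \approx -0.0026974$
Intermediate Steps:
$b = i \sqrt{179}$ ($b = \sqrt{-179} = i \sqrt{179} \approx 13.379 i$)
$Z{\left(U \right)} = -225$ ($Z{\left(U \right)} = - 3 \left(132 - 57\right) = \left(-3\right) 75 = -225$)
$\frac{Z{\left(b \right)}}{83415} = - \frac{225}{83415} = \left(-225\right) \frac{1}{83415} = - \frac{15}{5561}$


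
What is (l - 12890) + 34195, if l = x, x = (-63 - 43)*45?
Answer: 16535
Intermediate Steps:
x = -4770 (x = -106*45 = -4770)
l = -4770
(l - 12890) + 34195 = (-4770 - 12890) + 34195 = -17660 + 34195 = 16535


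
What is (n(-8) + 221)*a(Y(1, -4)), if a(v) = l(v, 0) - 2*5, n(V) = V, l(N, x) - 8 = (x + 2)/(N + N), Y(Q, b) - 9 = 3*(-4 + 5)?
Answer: -1633/4 ≈ -408.25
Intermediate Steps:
Y(Q, b) = 12 (Y(Q, b) = 9 + 3*(-4 + 5) = 9 + 3*1 = 9 + 3 = 12)
l(N, x) = 8 + (2 + x)/(2*N) (l(N, x) = 8 + (x + 2)/(N + N) = 8 + (2 + x)/((2*N)) = 8 + (2 + x)*(1/(2*N)) = 8 + (2 + x)/(2*N))
a(v) = -10 + (2 + 16*v)/(2*v) (a(v) = (2 + 0 + 16*v)/(2*v) - 2*5 = (2 + 16*v)/(2*v) - 10 = -10 + (2 + 16*v)/(2*v))
(n(-8) + 221)*a(Y(1, -4)) = (-8 + 221)*(-2 + 1/12) = 213*(-2 + 1/12) = 213*(-23/12) = -1633/4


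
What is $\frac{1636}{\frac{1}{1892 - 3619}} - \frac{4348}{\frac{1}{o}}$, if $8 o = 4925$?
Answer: $- \frac{11004219}{2} \approx -5.5021 \cdot 10^{6}$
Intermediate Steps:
$o = \frac{4925}{8}$ ($o = \frac{1}{8} \cdot 4925 = \frac{4925}{8} \approx 615.63$)
$\frac{1636}{\frac{1}{1892 - 3619}} - \frac{4348}{\frac{1}{o}} = \frac{1636}{\frac{1}{1892 - 3619}} - \frac{4348}{\frac{1}{\frac{4925}{8}}} = \frac{1636}{\frac{1}{-1727}} - \frac{4348}{\frac{8}{4925}} = \frac{1636}{- \frac{1}{1727}} - \frac{5353475}{2} = 1636 \left(-1727\right) - \frac{5353475}{2} = -2825372 - \frac{5353475}{2} = - \frac{11004219}{2}$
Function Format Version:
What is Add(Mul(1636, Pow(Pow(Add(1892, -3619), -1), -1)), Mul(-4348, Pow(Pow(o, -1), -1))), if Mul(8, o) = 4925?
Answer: Rational(-11004219, 2) ≈ -5.5021e+6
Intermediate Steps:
o = Rational(4925, 8) (o = Mul(Rational(1, 8), 4925) = Rational(4925, 8) ≈ 615.63)
Add(Mul(1636, Pow(Pow(Add(1892, -3619), -1), -1)), Mul(-4348, Pow(Pow(o, -1), -1))) = Add(Mul(1636, Pow(Pow(Add(1892, -3619), -1), -1)), Mul(-4348, Pow(Pow(Rational(4925, 8), -1), -1))) = Add(Mul(1636, Pow(Pow(-1727, -1), -1)), Mul(-4348, Pow(Rational(8, 4925), -1))) = Add(Mul(1636, Pow(Rational(-1, 1727), -1)), Mul(-4348, Rational(4925, 8))) = Add(Mul(1636, -1727), Rational(-5353475, 2)) = Add(-2825372, Rational(-5353475, 2)) = Rational(-11004219, 2)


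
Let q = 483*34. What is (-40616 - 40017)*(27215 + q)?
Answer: -3518582221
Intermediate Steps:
q = 16422
(-40616 - 40017)*(27215 + q) = (-40616 - 40017)*(27215 + 16422) = -80633*43637 = -3518582221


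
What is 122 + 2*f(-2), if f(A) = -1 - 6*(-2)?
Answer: 144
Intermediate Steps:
f(A) = 11 (f(A) = -1 - 1*(-12) = -1 + 12 = 11)
122 + 2*f(-2) = 122 + 2*11 = 122 + 22 = 144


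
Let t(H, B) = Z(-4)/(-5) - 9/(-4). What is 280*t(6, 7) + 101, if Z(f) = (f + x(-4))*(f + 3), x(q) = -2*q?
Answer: 955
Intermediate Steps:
Z(f) = (3 + f)*(8 + f) (Z(f) = (f - 2*(-4))*(f + 3) = (f + 8)*(3 + f) = (8 + f)*(3 + f) = (3 + f)*(8 + f))
t(H, B) = 61/20 (t(H, B) = (24 + (-4)² + 11*(-4))/(-5) - 9/(-4) = (24 + 16 - 44)*(-⅕) - 9*(-¼) = -4*(-⅕) + 9/4 = ⅘ + 9/4 = 61/20)
280*t(6, 7) + 101 = 280*(61/20) + 101 = 854 + 101 = 955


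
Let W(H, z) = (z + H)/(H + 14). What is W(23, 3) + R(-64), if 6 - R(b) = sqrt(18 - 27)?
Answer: 248/37 - 3*I ≈ 6.7027 - 3.0*I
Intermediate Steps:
W(H, z) = (H + z)/(14 + H)
R(b) = 6 - 3*I (R(b) = 6 - sqrt(18 - 27) = 6 - sqrt(-9) = 6 - 3*I)
W(23, 3) + R(-64) = (23 + 3)/(14 + 23) + (6 - 3*I) = 26/37 + (6 - 3*I) = 248/37 - 3*I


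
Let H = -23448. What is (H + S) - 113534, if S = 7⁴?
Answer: -134581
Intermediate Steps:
S = 2401
(H + S) - 113534 = (-23448 + 2401) - 113534 = -21047 - 113534 = -134581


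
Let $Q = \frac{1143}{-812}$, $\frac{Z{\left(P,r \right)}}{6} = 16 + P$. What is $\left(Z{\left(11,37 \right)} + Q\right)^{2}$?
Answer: $\frac{17004420801}{659344} \approx 25790.0$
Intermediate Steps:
$Z{\left(P,r \right)} = 96 + 6 P$ ($Z{\left(P,r \right)} = 6 \left(16 + P\right) = 96 + 6 P$)
$Q = - \frac{1143}{812}$ ($Q = 1143 \left(- \frac{1}{812}\right) = - \frac{1143}{812} \approx -1.4076$)
$\left(Z{\left(11,37 \right)} + Q\right)^{2} = \left(\left(96 + 6 \cdot 11\right) - \frac{1143}{812}\right)^{2} = \left(\left(96 + 66\right) - \frac{1143}{812}\right)^{2} = \left(162 - \frac{1143}{812}\right)^{2} = \left(\frac{130401}{812}\right)^{2} = \frac{17004420801}{659344}$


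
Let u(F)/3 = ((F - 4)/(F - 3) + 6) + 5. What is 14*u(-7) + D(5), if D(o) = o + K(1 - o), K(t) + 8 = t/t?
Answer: 2531/5 ≈ 506.20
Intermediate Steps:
K(t) = -7 (K(t) = -8 + t/t = -8 + 1 = -7)
D(o) = -7 + o (D(o) = o - 7 = -7 + o)
u(F) = 33 + 3*(-4 + F)/(-3 + F) (u(F) = 3*(((F - 4)/(F - 3) + 6) + 5) = 3*(((-4 + F)/(-3 + F) + 6) + 5) = 3*((6 + (-4 + F)/(-3 + F)) + 5) = 3*(11 + (-4 + F)/(-3 + F)) = 33 + 3*(-4 + F)/(-3 + F))
14*u(-7) + D(5) = 14*(3*(-37 + 12*(-7))/(-3 - 7)) + (-7 + 5) = 14*(3*(-37 - 84)/(-10)) - 2 = 14*(3*(-⅒)*(-121)) - 2 = 14*(363/10) - 2 = 2541/5 - 2 = 2531/5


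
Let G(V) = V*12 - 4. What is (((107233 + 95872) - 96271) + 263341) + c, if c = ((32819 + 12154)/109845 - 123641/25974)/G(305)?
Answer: 429032202289419673/1158998321520 ≈ 3.7018e+5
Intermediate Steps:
G(V) = -4 + 12*V (G(V) = 12*V - 4 = -4 + 12*V)
c = -1379246327/1158998321520 (c = ((32819 + 12154)/109845 - 123641/25974)/(-4 + 12*305) = (44973*(1/109845) - 123641*1/25974)/(-4 + 3660) = (4997/12205 - 123641/25974)/3656 = -1379246327/317012670*1/3656 = -1379246327/1158998321520 ≈ -0.0011900)
(((107233 + 95872) - 96271) + 263341) + c = (((107233 + 95872) - 96271) + 263341) - 1379246327/1158998321520 = ((203105 - 96271) + 263341) - 1379246327/1158998321520 = (106834 + 263341) - 1379246327/1158998321520 = 370175 - 1379246327/1158998321520 = 429032202289419673/1158998321520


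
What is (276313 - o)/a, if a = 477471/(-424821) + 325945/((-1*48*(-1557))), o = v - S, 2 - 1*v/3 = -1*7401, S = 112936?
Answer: 3884435981614080/34261336063 ≈ 1.1338e+5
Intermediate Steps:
v = 22209 (v = 6 - (-3)*7401 = 6 - 3*(-7401) = 6 + 22203 = 22209)
o = -90727 (o = 22209 - 1*112936 = 22209 - 112936 = -90727)
a = 34261336063/10583140752 (a = 477471*(-1/424821) + 325945/((-48*(-1557))) = -159157/141607 + 325945/74736 = 34261336063/10583140752 ≈ 3.2374)
(276313 - o)/a = (276313 - 1*(-90727))/(34261336063/10583140752) = (276313 + 90727)*(10583140752/34261336063) = 367040*(10583140752/34261336063) = 3884435981614080/34261336063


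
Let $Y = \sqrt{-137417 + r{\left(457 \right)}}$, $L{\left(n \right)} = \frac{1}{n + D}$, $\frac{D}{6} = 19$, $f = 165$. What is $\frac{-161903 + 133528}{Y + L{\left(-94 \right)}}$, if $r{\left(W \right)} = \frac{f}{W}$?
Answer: $- \frac{259347500}{25119762057} + \frac{22700000 i \sqrt{7174831907}}{25119762057} \approx -0.010324 + 76.545 i$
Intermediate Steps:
$D = 114$ ($D = 6 \cdot 19 = 114$)
$r{\left(W \right)} = \frac{165}{W}$
$L{\left(n \right)} = \frac{1}{114 + n}$ ($L{\left(n \right)} = \frac{1}{n + 114} = \frac{1}{114 + n}$)
$Y = \frac{2 i \sqrt{7174831907}}{457}$ ($Y = \sqrt{-137417 + \frac{165}{457}} = \sqrt{- \frac{62799404}{457}} = \frac{2 i \sqrt{7174831907}}{457} \approx 370.7 i$)
$\frac{-161903 + 133528}{Y + L{\left(-94 \right)}} = \frac{-161903 + 133528}{\frac{2 i \sqrt{7174831907}}{457} + \frac{1}{114 - 94}} = - \frac{28375}{\frac{2 i \sqrt{7174831907}}{457} + \frac{1}{20}} = - \frac{28375}{\frac{1}{20} + \frac{2 i \sqrt{7174831907}}{457}}$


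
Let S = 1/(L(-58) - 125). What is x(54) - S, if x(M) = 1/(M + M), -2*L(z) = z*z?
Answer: 1915/195156 ≈ 0.0098127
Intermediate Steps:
L(z) = -z²/2 (L(z) = -z*z/2 = -z²/2)
x(M) = 1/(2*M)
S = -1/1807 (S = 1/(-½*(-58)² - 125) = 1/(-½*3364 - 125) = 1/(-1682 - 125) = 1/(-1807) = -1/1807 ≈ -0.00055340)
x(54) - S = (½)/54 - 1*(-1/1807) = (½)*(1/54) + 1/1807 = 1/108 + 1/1807 = 1915/195156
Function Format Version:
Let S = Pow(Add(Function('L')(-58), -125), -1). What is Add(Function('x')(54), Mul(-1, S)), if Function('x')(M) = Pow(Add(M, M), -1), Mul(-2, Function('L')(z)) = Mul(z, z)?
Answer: Rational(1915, 195156) ≈ 0.0098127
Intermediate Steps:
Function('L')(z) = Mul(Rational(-1, 2), Pow(z, 2)) (Function('L')(z) = Mul(Rational(-1, 2), Mul(z, z)) = Mul(Rational(-1, 2), Pow(z, 2)))
Function('x')(M) = Mul(Rational(1, 2), Pow(M, -1)) (Function('x')(M) = Pow(Mul(2, M), -1) = Mul(Rational(1, 2), Pow(M, -1)))
S = Rational(-1, 1807) (S = Pow(Add(Mul(Rational(-1, 2), Pow(-58, 2)), -125), -1) = Pow(Add(Mul(Rational(-1, 2), 3364), -125), -1) = Pow(Add(-1682, -125), -1) = Pow(-1807, -1) = Rational(-1, 1807) ≈ -0.00055340)
Add(Function('x')(54), Mul(-1, S)) = Add(Mul(Rational(1, 2), Pow(54, -1)), Mul(-1, Rational(-1, 1807))) = Add(Mul(Rational(1, 2), Rational(1, 54)), Rational(1, 1807)) = Add(Rational(1, 108), Rational(1, 1807)) = Rational(1915, 195156)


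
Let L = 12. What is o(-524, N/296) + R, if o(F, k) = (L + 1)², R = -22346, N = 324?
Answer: -22177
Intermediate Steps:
o(F, k) = 169 (o(F, k) = (12 + 1)² = 13² = 169)
o(-524, N/296) + R = 169 - 22346 = -22177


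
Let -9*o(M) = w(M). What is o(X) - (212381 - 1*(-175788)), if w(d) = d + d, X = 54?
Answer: -388181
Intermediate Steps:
w(d) = 2*d
o(M) = -2*M/9
o(X) - (212381 - 1*(-175788)) = -2/9*54 - (212381 - 1*(-175788)) = -12 - (212381 + 175788) = -12 - 1*388169 = -12 - 388169 = -388181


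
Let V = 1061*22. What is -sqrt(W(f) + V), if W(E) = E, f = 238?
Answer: -6*sqrt(655) ≈ -153.56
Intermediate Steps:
V = 23342
-sqrt(W(f) + V) = -sqrt(238 + 23342) = -sqrt(23580) = -6*sqrt(655)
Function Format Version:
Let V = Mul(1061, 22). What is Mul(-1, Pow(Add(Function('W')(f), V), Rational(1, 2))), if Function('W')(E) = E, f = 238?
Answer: Mul(-6, Pow(655, Rational(1, 2))) ≈ -153.56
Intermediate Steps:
V = 23342
Mul(-1, Pow(Add(Function('W')(f), V), Rational(1, 2))) = Mul(-1, Pow(Add(238, 23342), Rational(1, 2))) = Mul(-1, Pow(23580, Rational(1, 2))) = Mul(-1, Mul(6, Pow(655, Rational(1, 2)))) = Mul(-6, Pow(655, Rational(1, 2)))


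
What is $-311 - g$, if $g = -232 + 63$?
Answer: $-142$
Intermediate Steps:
$g = -169$
$-311 - g = -311 - -169 = -311 + 169 = -142$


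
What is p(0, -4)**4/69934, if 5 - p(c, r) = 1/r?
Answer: 194481/17903104 ≈ 0.010863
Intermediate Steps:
p(c, r) = 5 - 1/r
p(0, -4)**4/69934 = (5 - 1/(-4))**4/69934 = (5 - 1*(-1/4))**4*(1/69934) = (5 + 1/4)**4*(1/69934) = (21/4)**4*(1/69934) = (194481/256)*(1/69934) = 194481/17903104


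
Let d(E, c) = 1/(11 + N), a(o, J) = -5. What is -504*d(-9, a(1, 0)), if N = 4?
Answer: -168/5 ≈ -33.600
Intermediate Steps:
d(E, c) = 1/15 (d(E, c) = 1/(11 + 4) = 1/15)
-504*d(-9, a(1, 0)) = -504*1/15 = -168/5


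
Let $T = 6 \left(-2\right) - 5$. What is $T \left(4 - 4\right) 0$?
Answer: $0$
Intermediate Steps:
$T = -17$ ($T = -12 - 5 = -17$)
$T \left(4 - 4\right) 0 = - 17 \left(4 - 4\right) 0 = - 17 \cdot 0 \cdot 0 = \left(-17\right) 0 = 0$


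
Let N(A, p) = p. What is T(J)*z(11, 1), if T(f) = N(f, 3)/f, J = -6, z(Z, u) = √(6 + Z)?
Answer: -√17/2 ≈ -2.0616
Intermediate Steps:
T(f) = 3/f
T(J)*z(11, 1) = (3/(-6))*√(6 + 11) = (3*(-⅙))*√17 = -√17/2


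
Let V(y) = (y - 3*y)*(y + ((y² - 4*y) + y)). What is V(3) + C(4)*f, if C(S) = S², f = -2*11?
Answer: -370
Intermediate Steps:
V(y) = -2*y*(y² - 2*y) (V(y) = (-2*y)*(y + (y² - 3*y)) = (-2*y)*(y² - 2*y) = -2*y*(y² - 2*y))
f = -22
V(3) + C(4)*f = 2*3²*(2 - 1*3) + 4²*(-22) = 2*9*(2 - 3) + 16*(-22) = 2*9*(-1) - 352 = -18 - 352 = -370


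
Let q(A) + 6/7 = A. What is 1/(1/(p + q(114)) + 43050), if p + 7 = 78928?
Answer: 553239/23816938957 ≈ 2.3229e-5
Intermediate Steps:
p = 78921 (p = -7 + 78928 = 78921)
q(A) = -6/7 + A
1/(1/(p + q(114)) + 43050) = 1/(1/(78921 + (-6/7 + 114)) + 43050) = 1/(1/(78921 + 792/7) + 43050) = 1/(1/(553239/7) + 43050) = 1/(7/553239 + 43050) = 1/(23816938957/553239) = 553239/23816938957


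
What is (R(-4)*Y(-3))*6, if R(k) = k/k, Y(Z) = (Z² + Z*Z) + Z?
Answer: 90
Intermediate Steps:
Y(Z) = Z + 2*Z² (Y(Z) = (Z² + Z²) + Z = 2*Z² + Z = Z + 2*Z²)
R(k) = 1
(R(-4)*Y(-3))*6 = (1*(-3*(1 + 2*(-3))))*6 = (1*(-3*(1 - 6)))*6 = (1*(-3*(-5)))*6 = (1*15)*6 = 15*6 = 90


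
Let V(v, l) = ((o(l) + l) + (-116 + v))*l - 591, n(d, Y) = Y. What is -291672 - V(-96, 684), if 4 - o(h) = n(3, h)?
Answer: -148809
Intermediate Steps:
o(h) = 4 - h
V(v, l) = -591 + l*(-112 + v) (V(v, l) = (((4 - l) + l) + (-116 + v))*l - 591 = (4 + (-116 + v))*l - 591 = (-112 + v)*l - 591 = l*(-112 + v) - 591 = -591 + l*(-112 + v))
-291672 - V(-96, 684) = -291672 - (-591 - 112*684 + 684*(-96)) = -291672 - (-591 - 76608 - 65664) = -291672 - 1*(-142863) = -291672 + 142863 = -148809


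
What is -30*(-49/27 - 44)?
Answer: 12370/9 ≈ 1374.4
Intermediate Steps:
-30*(-49/27 - 44) = -30*(-1237/27) = 12370/9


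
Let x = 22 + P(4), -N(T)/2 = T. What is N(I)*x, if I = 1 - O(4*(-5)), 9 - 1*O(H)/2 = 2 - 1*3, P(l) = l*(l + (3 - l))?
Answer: 1292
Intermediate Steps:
P(l) = 3*l (P(l) = l*3 = 3*l)
O(H) = 20 (O(H) = 18 - 2*(2 - 1*3) = 18 - 2*(2 - 3) = 18 - 2*(-1) = 18 + 2 = 20)
I = -19 (I = 1 - 1*20 = 1 - 20 = -19)
N(T) = -2*T
x = 34 (x = 22 + 3*4 = 22 + 12 = 34)
N(I)*x = -2*(-19)*34 = 38*34 = 1292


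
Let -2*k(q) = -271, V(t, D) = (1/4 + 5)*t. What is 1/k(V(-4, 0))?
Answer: 2/271 ≈ 0.0073801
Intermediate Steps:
V(t, D) = 21*t/4 (V(t, D) = (¼ + 5)*t = 21*t/4)
k(q) = 271/2 (k(q) = -½*(-271) = 271/2)
1/k(V(-4, 0)) = 1/(271/2) = 2/271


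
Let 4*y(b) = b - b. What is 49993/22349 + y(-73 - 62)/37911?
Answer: 49993/22349 ≈ 2.2369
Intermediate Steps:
y(b) = 0 (y(b) = (b - b)/4 = (1/4)*0 = 0)
49993/22349 + y(-73 - 62)/37911 = 49993/22349 + 0/37911 = 49993*(1/22349) + 0*(1/37911) = 49993/22349 + 0 = 49993/22349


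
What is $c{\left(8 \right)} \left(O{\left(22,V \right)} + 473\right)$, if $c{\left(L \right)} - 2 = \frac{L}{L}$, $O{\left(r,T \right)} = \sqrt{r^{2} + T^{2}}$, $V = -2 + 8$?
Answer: $1419 + 6 \sqrt{130} \approx 1487.4$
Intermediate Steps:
$V = 6$
$O{\left(r,T \right)} = \sqrt{T^{2} + r^{2}}$
$c{\left(L \right)} = 3$ ($c{\left(L \right)} = 2 + \frac{L}{L} = 2 + 1 = 3$)
$c{\left(8 \right)} \left(O{\left(22,V \right)} + 473\right) = 3 \left(\sqrt{6^{2} + 22^{2}} + 473\right) = 3 \left(\sqrt{36 + 484} + 473\right) = 3 \left(\sqrt{520} + 473\right) = 3 \left(2 \sqrt{130} + 473\right) = 3 \left(473 + 2 \sqrt{130}\right) = 1419 + 6 \sqrt{130}$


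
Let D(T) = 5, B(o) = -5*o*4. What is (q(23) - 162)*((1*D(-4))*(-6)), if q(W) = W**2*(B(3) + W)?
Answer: 592050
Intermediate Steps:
B(o) = -20*o
q(W) = W**2*(-60 + W) (q(W) = W**2*(-20*3 + W) = W**2*(-60 + W))
(q(23) - 162)*((1*D(-4))*(-6)) = (23**2*(-60 + 23) - 162)*((1*5)*(-6)) = (529*(-37) - 162)*(5*(-6)) = (-19573 - 162)*(-30) = -19735*(-30) = 592050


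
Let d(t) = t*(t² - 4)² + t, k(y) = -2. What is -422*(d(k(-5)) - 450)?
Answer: 190744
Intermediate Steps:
d(t) = t + t*(-4 + t²)² (d(t) = t*(-4 + t²)² + t = t + t*(-4 + t²)²)
-422*(d(k(-5)) - 450) = -422*(-2*(1 + (-4 + (-2)²)²) - 450) = -422*(-2*(1 + (-4 + 4)²) - 450) = -422*(-2*(1 + 0²) - 450) = -422*(-2*(1 + 0) - 450) = -422*(-2*1 - 450) = -422*(-2 - 450) = -422*(-452) = 190744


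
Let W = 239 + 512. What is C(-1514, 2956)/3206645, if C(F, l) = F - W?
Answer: -453/641329 ≈ -0.00070635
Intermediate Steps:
W = 751
C(F, l) = -751 + F (C(F, l) = F - 1*751 = F - 751 = -751 + F)
C(-1514, 2956)/3206645 = (-751 - 1514)/3206645 = -2265*1/3206645 = -453/641329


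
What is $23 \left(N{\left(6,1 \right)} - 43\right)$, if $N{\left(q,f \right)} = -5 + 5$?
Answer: $-989$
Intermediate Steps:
$N{\left(q,f \right)} = 0$
$23 \left(N{\left(6,1 \right)} - 43\right) = 23 \left(0 - 43\right) = 23 \left(-43\right) = -989$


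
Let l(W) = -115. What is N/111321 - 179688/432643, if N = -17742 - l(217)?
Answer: -27629246009/48162251403 ≈ -0.57367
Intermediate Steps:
N = -17627 (N = -17742 - 1*(-115) = -17742 + 115 = -17627)
N/111321 - 179688/432643 = -17627/111321 - 179688/432643 = -27629246009/48162251403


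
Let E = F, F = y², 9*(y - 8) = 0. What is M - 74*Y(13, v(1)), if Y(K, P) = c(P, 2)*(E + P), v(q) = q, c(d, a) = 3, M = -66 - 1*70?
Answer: -14566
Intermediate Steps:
y = 8 (y = 8 + (⅑)*0 = 8 + 0 = 8)
M = -136 (M = -66 - 70 = -136)
F = 64 (F = 8² = 64)
E = 64
Y(K, P) = 192 + 3*P (Y(K, P) = 3*(64 + P) = 192 + 3*P)
M - 74*Y(13, v(1)) = -136 - 74*(192 + 3*1) = -136 - 74*(192 + 3) = -136 - 74*195 = -136 - 14430 = -14566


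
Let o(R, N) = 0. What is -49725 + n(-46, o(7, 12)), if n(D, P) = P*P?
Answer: -49725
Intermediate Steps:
n(D, P) = P**2
-49725 + n(-46, o(7, 12)) = -49725 + 0**2 = -49725 + 0 = -49725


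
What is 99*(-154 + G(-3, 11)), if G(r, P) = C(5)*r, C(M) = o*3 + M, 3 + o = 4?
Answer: -17622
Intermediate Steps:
o = 1 (o = -3 + 4 = 1)
C(M) = 3 + M (C(M) = 1*3 + M = 3 + M)
G(r, P) = 8*r (G(r, P) = (3 + 5)*r = 8*r)
99*(-154 + G(-3, 11)) = 99*(-154 + 8*(-3)) = 99*(-154 - 24) = 99*(-178) = -17622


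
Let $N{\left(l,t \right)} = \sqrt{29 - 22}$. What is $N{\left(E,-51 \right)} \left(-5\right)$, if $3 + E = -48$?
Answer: $- 5 \sqrt{7} \approx -13.229$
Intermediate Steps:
$E = -51$ ($E = -3 - 48 = -51$)
$N{\left(l,t \right)} = \sqrt{7}$
$N{\left(E,-51 \right)} \left(-5\right) = \sqrt{7} \left(-5\right) = - 5 \sqrt{7}$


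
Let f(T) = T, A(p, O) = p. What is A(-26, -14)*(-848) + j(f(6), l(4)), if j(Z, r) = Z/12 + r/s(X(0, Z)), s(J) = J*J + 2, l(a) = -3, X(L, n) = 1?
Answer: 44095/2 ≈ 22048.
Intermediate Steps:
s(J) = 2 + J**2 (s(J) = J**2 + 2 = 2 + J**2)
j(Z, r) = r/3 + Z/12 (j(Z, r) = Z/12 + r/(2 + 1**2) = Z*(1/12) + r/(2 + 1) = Z/12 + r/3 = r/3 + Z/12)
A(-26, -14)*(-848) + j(f(6), l(4)) = -26*(-848) + ((1/3)*(-3) + (1/12)*6) = 22048 + (-1 + 1/2) = 22048 - 1/2 = 44095/2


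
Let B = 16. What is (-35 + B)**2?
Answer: 361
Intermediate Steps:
(-35 + B)**2 = (-35 + 16)**2 = (-19)**2 = 361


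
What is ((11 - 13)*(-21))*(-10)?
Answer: -420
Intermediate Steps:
((11 - 13)*(-21))*(-10) = -2*(-21)*(-10) = 42*(-10) = -420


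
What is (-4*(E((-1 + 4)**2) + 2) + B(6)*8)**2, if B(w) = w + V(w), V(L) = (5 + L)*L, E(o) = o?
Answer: 283024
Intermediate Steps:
V(L) = L*(5 + L)
B(w) = w + w*(5 + w)
(-4*(E((-1 + 4)**2) + 2) + B(6)*8)**2 = (-4*((-1 + 4)**2 + 2) + (6*(6 + 6))*8)**2 = (-4*(3**2 + 2) + (6*12)*8)**2 = (-4*(9 + 2) + 72*8)**2 = (-4*11 + 576)**2 = (-44 + 576)**2 = 532**2 = 283024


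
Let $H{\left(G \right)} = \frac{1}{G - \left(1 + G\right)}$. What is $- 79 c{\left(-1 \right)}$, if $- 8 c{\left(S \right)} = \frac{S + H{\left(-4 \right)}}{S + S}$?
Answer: $\frac{79}{8} \approx 9.875$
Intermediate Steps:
$H{\left(G \right)} = -1$ ($H{\left(G \right)} = \frac{1}{-1} = -1$)
$c{\left(S \right)} = - \frac{-1 + S}{16 S}$ ($c{\left(S \right)} = - \frac{\left(S - 1\right) \frac{1}{S + S}}{8} = - \frac{\left(-1 + S\right) \frac{1}{2 S}}{8} = - \frac{\frac{1}{2} \frac{1}{S} \left(-1 + S\right)}{8} = - \frac{-1 + S}{16 S}$)
$- 79 c{\left(-1 \right)} = - 79 \frac{1 - -1}{16 \left(-1\right)} = - 79 \cdot \frac{1}{16} \left(-1\right) \left(1 + 1\right) = - 79 \cdot \frac{1}{16} \left(-1\right) 2 = \left(-79\right) \left(- \frac{1}{8}\right) = \frac{79}{8}$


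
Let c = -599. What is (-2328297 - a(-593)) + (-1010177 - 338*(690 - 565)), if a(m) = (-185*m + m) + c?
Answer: -3489237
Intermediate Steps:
a(m) = -599 - 184*m (a(m) = (-185*m + m) - 599 = -184*m - 599 = -599 - 184*m)
(-2328297 - a(-593)) + (-1010177 - 338*(690 - 565)) = (-2328297 - (-599 - 184*(-593))) + (-1010177 - 338*(690 - 565)) = (-2328297 - (-599 + 109112)) + (-1010177 - 338*125) = (-2328297 - 1*108513) + (-1010177 - 42250) = (-2328297 - 108513) - 1052427 = -2436810 - 1052427 = -3489237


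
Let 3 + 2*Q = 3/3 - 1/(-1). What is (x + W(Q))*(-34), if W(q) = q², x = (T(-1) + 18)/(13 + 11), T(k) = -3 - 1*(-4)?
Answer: -425/12 ≈ -35.417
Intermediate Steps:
T(k) = 1 (T(k) = -3 + 4 = 1)
Q = -½ (Q = -3/2 + (3/3 - 1/(-1))/2 = -3/2 + (3*(⅓) - 1*(-1))/2 = -3/2 + (1 + 1)/2 = -3/2 + (½)*2 = -3/2 + 1 = -½ ≈ -0.50000)
x = 19/24 (x = (1 + 18)/(13 + 11) = 19/24 ≈ 0.79167)
(x + W(Q))*(-34) = (19/24 + (-½)²)*(-34) = (19/24 + ¼)*(-34) = (25/24)*(-34) = -425/12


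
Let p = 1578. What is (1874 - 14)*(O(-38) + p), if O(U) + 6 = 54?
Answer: 3024360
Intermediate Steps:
O(U) = 48 (O(U) = -6 + 54 = 48)
(1874 - 14)*(O(-38) + p) = (1874 - 14)*(48 + 1578) = 1860*1626 = 3024360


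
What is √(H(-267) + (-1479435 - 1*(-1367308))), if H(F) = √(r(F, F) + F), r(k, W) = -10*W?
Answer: √(-112127 + 3*√267) ≈ 334.78*I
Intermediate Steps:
H(F) = 3*√(-F) (H(F) = √(-10*F + F) = √(-9*F) = 3*√(-F))
√(H(-267) + (-1479435 - 1*(-1367308))) = √(3*√(-1*(-267)) + (-1479435 - 1*(-1367308))) = √(3*√267 + (-1479435 + 1367308)) = √(3*√267 - 112127) = √(-112127 + 3*√267)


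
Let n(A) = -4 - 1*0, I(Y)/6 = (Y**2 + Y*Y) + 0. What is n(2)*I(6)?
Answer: -1728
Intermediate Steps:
I(Y) = 12*Y**2 (I(Y) = 6*((Y**2 + Y*Y) + 0) = 6*((Y**2 + Y**2) + 0) = 6*(2*Y**2 + 0) = 6*(2*Y**2) = 12*Y**2)
n(A) = -4 (n(A) = -4 + 0 = -4)
n(2)*I(6) = -48*6**2 = -48*36 = -4*432 = -1728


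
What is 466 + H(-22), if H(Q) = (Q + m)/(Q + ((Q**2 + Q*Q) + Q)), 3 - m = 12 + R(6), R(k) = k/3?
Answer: 13047/28 ≈ 465.96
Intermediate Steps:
R(k) = k/3 (R(k) = k*(1/3) = k/3)
m = -11 (m = 3 - (12 + (1/3)*6) = 3 - (12 + 2) = 3 - 1*14 = 3 - 14 = -11)
H(Q) = (-11 + Q)/(2*Q + 2*Q**2) (H(Q) = (Q - 11)/(Q + ((Q**2 + Q*Q) + Q)) = (-11 + Q)/(Q + ((Q**2 + Q**2) + Q)) = (-11 + Q)/(Q + (2*Q**2 + Q)) = (-11 + Q)/(Q + (Q + 2*Q**2)) = (-11 + Q)/(2*Q + 2*Q**2))
466 + H(-22) = 466 + (1/2)*(-11 - 22)/(-22*(1 - 22)) = 466 + (1/2)*(-1/22)*(-33)/(-21) = 466 + (1/2)*(-1/22)*(-1/21)*(-33) = 466 - 1/28 = 13047/28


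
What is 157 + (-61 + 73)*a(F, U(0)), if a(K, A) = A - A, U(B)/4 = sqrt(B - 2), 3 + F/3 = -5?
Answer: 157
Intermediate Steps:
F = -24 (F = -9 + 3*(-5) = -9 - 15 = -24)
U(B) = 4*sqrt(-2 + B) (U(B) = 4*sqrt(B - 2) = 4*sqrt(-2 + B))
a(K, A) = 0
157 + (-61 + 73)*a(F, U(0)) = 157 + (-61 + 73)*0 = 157 + 12*0 = 157 + 0 = 157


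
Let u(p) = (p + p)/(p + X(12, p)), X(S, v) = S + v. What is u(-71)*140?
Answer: 1988/13 ≈ 152.92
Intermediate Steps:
u(p) = 2*p/(12 + 2*p) (u(p) = (p + p)/(p + (12 + p)) = (2*p)/(12 + 2*p) = 2*p/(12 + 2*p))
u(-71)*140 = -71/(6 - 71)*140 = -71/(-65)*140 = -71*(-1/65)*140 = (71/65)*140 = 1988/13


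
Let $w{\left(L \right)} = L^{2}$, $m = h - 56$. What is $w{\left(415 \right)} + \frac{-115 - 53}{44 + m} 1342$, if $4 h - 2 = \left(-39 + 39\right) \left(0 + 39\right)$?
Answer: $\frac{4412087}{23} \approx 1.9183 \cdot 10^{5}$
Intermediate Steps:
$h = \frac{1}{2}$ ($h = \frac{1}{2} + \frac{\left(-39 + 39\right) \left(0 + 39\right)}{4} = \frac{1}{2} + \frac{0 \cdot 39}{4} = \frac{1}{2} + \frac{1}{4} \cdot 0 = \frac{1}{2} + 0 = \frac{1}{2} \approx 0.5$)
$m = - \frac{111}{2}$ ($m = \frac{1}{2} - 56 = - \frac{111}{2} \approx -55.5$)
$w{\left(415 \right)} + \frac{-115 - 53}{44 + m} 1342 = 415^{2} + \frac{-115 - 53}{44 - \frac{111}{2}} \cdot 1342 = 172225 + - \frac{168}{- \frac{23}{2}} \cdot 1342 = 172225 + \left(-168\right) \left(- \frac{2}{23}\right) 1342 = 172225 + \frac{336}{23} \cdot 1342 = 172225 + \frac{450912}{23} = \frac{4412087}{23}$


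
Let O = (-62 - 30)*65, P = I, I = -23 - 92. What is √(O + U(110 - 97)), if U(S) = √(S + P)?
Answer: √(-5980 + I*√102) ≈ 0.0653 + 77.33*I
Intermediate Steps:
I = -115
P = -115
O = -5980 (O = -92*65 = -5980)
U(S) = √(-115 + S) (U(S) = √(S - 115) = √(-115 + S))
√(O + U(110 - 97)) = √(-5980 + √(-115 + (110 - 97))) = √(-5980 + √(-115 + 13)) = √(-5980 + √(-102)) = √(-5980 + I*√102)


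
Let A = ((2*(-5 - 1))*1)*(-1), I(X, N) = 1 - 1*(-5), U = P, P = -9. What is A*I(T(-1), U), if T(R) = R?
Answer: 72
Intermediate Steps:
U = -9
I(X, N) = 6 (I(X, N) = 1 + 5 = 6)
A = 12 (A = ((2*(-6))*1)*(-1) = -12*1*(-1) = -12*(-1) = 12)
A*I(T(-1), U) = 12*6 = 72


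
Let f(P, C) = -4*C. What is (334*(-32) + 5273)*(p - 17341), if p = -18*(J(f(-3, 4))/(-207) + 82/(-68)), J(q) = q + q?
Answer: 36675426780/391 ≈ 9.3799e+7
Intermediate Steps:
J(q) = 2*q
p = 7399/391 (p = -18*((2*(-4*4))/(-207) + 82/(-68)) = -18*((2*(-16))*(-1/207) + 82*(-1/68)) = -18*(-32*(-1/207) - 41/34) = -18*(32/207 - 41/34) = -18*(-7399/7038) = 7399/391 ≈ 18.923)
(334*(-32) + 5273)*(p - 17341) = (334*(-32) + 5273)*(7399/391 - 17341) = (-10688 + 5273)*(-6772932/391) = -5415*(-6772932/391) = 36675426780/391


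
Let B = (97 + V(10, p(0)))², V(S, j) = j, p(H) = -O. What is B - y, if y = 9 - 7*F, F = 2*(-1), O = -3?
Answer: 9977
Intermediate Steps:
p(H) = 3 (p(H) = -1*(-3) = 3)
F = -2
y = 23 (y = 9 - 7*(-2) = 9 + 14 = 23)
B = 10000 (B = (97 + 3)² = 100² = 10000)
B - y = 10000 - 1*23 = 10000 - 23 = 9977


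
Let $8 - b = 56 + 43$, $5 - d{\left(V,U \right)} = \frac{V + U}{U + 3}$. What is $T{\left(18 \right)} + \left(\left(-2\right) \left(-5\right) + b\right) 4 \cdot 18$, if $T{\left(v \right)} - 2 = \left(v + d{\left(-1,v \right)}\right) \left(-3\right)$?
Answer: $- \frac{41276}{7} \approx -5896.6$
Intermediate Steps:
$d{\left(V,U \right)} = 5 - \frac{U + V}{3 + U}$ ($d{\left(V,U \right)} = 5 - \frac{V + U}{U + 3} = 5 - \frac{U + V}{3 + U}$)
$b = -91$ ($b = 8 - \left(56 + 43\right) = 8 - 99 = -91$)
$T{\left(v \right)} = 2 - 3 v - \frac{3 \left(16 + 4 v\right)}{3 + v}$ ($T{\left(v \right)} = 2 + \left(v + \frac{15 - -1 + 4 v}{3 + v}\right) \left(-3\right) = 2 + \left(v + \frac{15 + 1 + 4 v}{3 + v}\right) \left(-3\right) = 2 + \left(v + \frac{16 + 4 v}{3 + v}\right) \left(-3\right) = 2 - \left(3 v + \frac{3 \left(16 + 4 v\right)}{3 + v}\right) = 2 - 3 v - \frac{3 \left(16 + 4 v\right)}{3 + v}$)
$T{\left(18 \right)} + \left(\left(-2\right) \left(-5\right) + b\right) 4 \cdot 18 = \frac{-42 - 342 - 3 \cdot 18^{2}}{3 + 18} + \left(\left(-2\right) \left(-5\right) - 91\right) 4 \cdot 18 = \frac{-42 - 342 - 972}{21} + \left(10 - 91\right) 72 = \frac{-42 - 342 - 972}{21} - 5832 = \frac{1}{21} \left(-1356\right) - 5832 = - \frac{452}{7} - 5832 = - \frac{41276}{7}$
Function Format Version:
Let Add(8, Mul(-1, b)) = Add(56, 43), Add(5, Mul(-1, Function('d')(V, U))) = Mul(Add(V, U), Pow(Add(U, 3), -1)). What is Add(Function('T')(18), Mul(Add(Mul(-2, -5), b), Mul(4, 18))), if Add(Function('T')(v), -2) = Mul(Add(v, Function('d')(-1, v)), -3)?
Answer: Rational(-41276, 7) ≈ -5896.6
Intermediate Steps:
Function('d')(V, U) = Add(5, Mul(-1, Pow(Add(3, U), -1), Add(U, V))) (Function('d')(V, U) = Add(5, Mul(-1, Mul(Add(V, U), Pow(Add(U, 3), -1)))) = Add(5, Mul(-1, Mul(Add(U, V), Pow(Add(3, U), -1)))) = Add(5, Mul(-1, Mul(Pow(Add(3, U), -1), Add(U, V)))) = Add(5, Mul(-1, Pow(Add(3, U), -1), Add(U, V))))
b = -91 (b = Add(8, Mul(-1, Add(56, 43))) = Add(8, Mul(-1, 99)) = Add(8, -99) = -91)
Function('T')(v) = Add(2, Mul(-3, v), Mul(-3, Pow(Add(3, v), -1), Add(16, Mul(4, v)))) (Function('T')(v) = Add(2, Mul(Add(v, Mul(Pow(Add(3, v), -1), Add(15, Mul(-1, -1), Mul(4, v)))), -3)) = Add(2, Mul(Add(v, Mul(Pow(Add(3, v), -1), Add(15, 1, Mul(4, v)))), -3)) = Add(2, Mul(Add(v, Mul(Pow(Add(3, v), -1), Add(16, Mul(4, v)))), -3)) = Add(2, Add(Mul(-3, v), Mul(-3, Pow(Add(3, v), -1), Add(16, Mul(4, v))))) = Add(2, Mul(-3, v), Mul(-3, Pow(Add(3, v), -1), Add(16, Mul(4, v)))))
Add(Function('T')(18), Mul(Add(Mul(-2, -5), b), Mul(4, 18))) = Add(Mul(Pow(Add(3, 18), -1), Add(-42, Mul(-19, 18), Mul(-3, Pow(18, 2)))), Mul(Add(Mul(-2, -5), -91), Mul(4, 18))) = Add(Mul(Pow(21, -1), Add(-42, -342, Mul(-3, 324))), Mul(Add(10, -91), 72)) = Add(Mul(Rational(1, 21), Add(-42, -342, -972)), Mul(-81, 72)) = Add(Mul(Rational(1, 21), -1356), -5832) = Add(Rational(-452, 7), -5832) = Rational(-41276, 7)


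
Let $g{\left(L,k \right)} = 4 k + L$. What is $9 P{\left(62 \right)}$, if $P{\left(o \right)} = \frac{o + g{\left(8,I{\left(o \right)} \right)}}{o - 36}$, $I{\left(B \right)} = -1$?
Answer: $\frac{297}{13} \approx 22.846$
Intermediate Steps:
$g{\left(L,k \right)} = L + 4 k$
$P{\left(o \right)} = \frac{4 + o}{-36 + o}$ ($P{\left(o \right)} = \frac{o + \left(8 + 4 \left(-1\right)\right)}{o - 36} = \frac{o + \left(8 - 4\right)}{-36 + o} = \frac{o + 4}{-36 + o} = \frac{4 + o}{-36 + o}$)
$9 P{\left(62 \right)} = 9 \frac{4 + 62}{-36 + 62} = 9 \cdot \frac{1}{26} \cdot 66 = 9 \cdot \frac{33}{13} = \frac{297}{13}$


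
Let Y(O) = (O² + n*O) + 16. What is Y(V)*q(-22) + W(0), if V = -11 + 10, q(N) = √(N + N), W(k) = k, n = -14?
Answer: 62*I*√11 ≈ 205.63*I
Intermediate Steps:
q(N) = √2*√N (q(N) = √(2*N) = √2*√N)
V = -1
Y(O) = 16 + O² - 14*O (Y(O) = (O² - 14*O) + 16 = 16 + O² - 14*O)
Y(V)*q(-22) + W(0) = (16 + (-1)² - 14*(-1))*(√2*√(-22)) + 0 = (16 + 1 + 14)*(√2*(I*√22)) + 0 = 31*(2*I*√11) + 0 = 62*I*√11 + 0 = 62*I*√11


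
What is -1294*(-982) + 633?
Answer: 1271341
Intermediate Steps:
-1294*(-982) + 633 = 1270708 + 633 = 1271341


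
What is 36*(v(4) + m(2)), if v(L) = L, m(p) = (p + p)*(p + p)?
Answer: 720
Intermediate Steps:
m(p) = 4*p² (m(p) = (2*p)*(2*p) = 4*p²)
36*(v(4) + m(2)) = 36*(4 + 4*2²) = 36*(4 + 4*4) = 36*(4 + 16) = 36*20 = 720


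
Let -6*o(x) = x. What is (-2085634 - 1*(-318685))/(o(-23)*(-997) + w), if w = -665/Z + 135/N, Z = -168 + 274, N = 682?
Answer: 191604415662/415090793 ≈ 461.60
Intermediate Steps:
o(x) = -x/6
Z = 106
w = -109805/18073 (w = -665/106 + 135/682 = -109805/18073 ≈ -6.0756)
(-2085634 - 1*(-318685))/(o(-23)*(-997) + w) = (-2085634 - 1*(-318685))/(-⅙*(-23)*(-997) - 109805/18073) = (-2085634 + 318685)/((23/6)*(-997) - 109805/18073) = -1766949/(-22931/6 - 109805/18073) = -1766949/(-415090793/108438) = -1766949*(-108438/415090793) = 191604415662/415090793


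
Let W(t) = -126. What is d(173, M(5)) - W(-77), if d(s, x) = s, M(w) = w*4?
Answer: 299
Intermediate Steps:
M(w) = 4*w
d(173, M(5)) - W(-77) = 173 - 1*(-126) = 173 + 126 = 299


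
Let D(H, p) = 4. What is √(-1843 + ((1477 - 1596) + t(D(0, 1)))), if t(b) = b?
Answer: I*√1958 ≈ 44.249*I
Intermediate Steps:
√(-1843 + ((1477 - 1596) + t(D(0, 1)))) = √(-1843 + ((1477 - 1596) + 4)) = √(-1843 + (-119 + 4)) = √(-1843 - 115) = √(-1958) = I*√1958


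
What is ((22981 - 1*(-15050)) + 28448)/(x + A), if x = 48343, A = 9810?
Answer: 66479/58153 ≈ 1.1432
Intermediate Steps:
((22981 - 1*(-15050)) + 28448)/(x + A) = ((22981 - 1*(-15050)) + 28448)/(48343 + 9810) = ((22981 + 15050) + 28448)/58153 = (38031 + 28448)*(1/58153) = 66479*(1/58153) = 66479/58153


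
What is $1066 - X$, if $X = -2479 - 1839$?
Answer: $5384$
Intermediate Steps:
$X = -4318$
$1066 - X = 1066 - -4318 = 1066 + 4318 = 5384$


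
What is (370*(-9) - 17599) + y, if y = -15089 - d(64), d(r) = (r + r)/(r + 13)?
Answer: -2773514/77 ≈ -36020.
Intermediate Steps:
d(r) = 2*r/(13 + r) (d(r) = (2*r)/(13 + r) = 2*r/(13 + r))
y = -1161981/77 (y = -15089 - 2*64/(13 + 64) = -15089 - 2*64/77 = -15089 - 1*128/77 = -15089 - 128/77 = -1161981/77 ≈ -15091.)
(370*(-9) - 17599) + y = (370*(-9) - 17599) - 1161981/77 = (-3330 - 17599) - 1161981/77 = -20929 - 1161981/77 = -2773514/77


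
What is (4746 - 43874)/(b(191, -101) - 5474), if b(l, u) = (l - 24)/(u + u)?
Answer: 7903856/1105915 ≈ 7.1469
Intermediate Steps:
b(l, u) = (-24 + l)/(2*u) (b(l, u) = (-24 + l)/((2*u)) = (-24 + l)*(1/(2*u)) = (-24 + l)/(2*u))
(4746 - 43874)/(b(191, -101) - 5474) = (4746 - 43874)/((½)*(-24 + 191)/(-101) - 5474) = -39128/((½)*(-1/101)*167 - 5474) = -39128/(-167/202 - 5474) = -39128/(-1105915/202) = -39128*(-202/1105915) = 7903856/1105915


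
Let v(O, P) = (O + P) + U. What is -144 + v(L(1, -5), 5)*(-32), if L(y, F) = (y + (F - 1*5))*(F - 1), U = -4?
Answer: -1904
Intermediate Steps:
L(y, F) = (-1 + F)*(-5 + F + y) (L(y, F) = (y + (F - 5))*(-1 + F) = (y + (-5 + F))*(-1 + F) = (-5 + F + y)*(-1 + F) = (-1 + F)*(-5 + F + y))
v(O, P) = -4 + O + P (v(O, P) = (O + P) - 4 = -4 + O + P)
-144 + v(L(1, -5), 5)*(-32) = -144 + (-4 + (5 + (-5)**2 - 1*1 - 6*(-5) - 5*1) + 5)*(-32) = -144 + (-4 + (5 + 25 - 1 + 30 - 5) + 5)*(-32) = -144 + (-4 + 54 + 5)*(-32) = -144 + 55*(-32) = -144 - 1760 = -1904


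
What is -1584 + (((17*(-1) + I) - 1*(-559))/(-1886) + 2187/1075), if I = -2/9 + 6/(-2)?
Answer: -28871417737/18247050 ≈ -1582.3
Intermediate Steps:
I = -29/9 (I = -2*1/9 + 6*(-1/2) = -2/9 - 3 = -29/9 ≈ -3.2222)
-1584 + (((17*(-1) + I) - 1*(-559))/(-1886) + 2187/1075) = -1584 + (((17*(-1) - 29/9) - 1*(-559))/(-1886) + 2187/1075) = -1584 + (((-17 - 29/9) + 559)*(-1/1886) + 2187*(1/1075)) = -1584 + ((-182/9 + 559)*(-1/1886) + 2187/1075) = -1584 + ((4849/9)*(-1/1886) + 2187/1075) = -1584 + (-4849/16974 + 2187/1075) = -1584 + 31909463/18247050 = -28871417737/18247050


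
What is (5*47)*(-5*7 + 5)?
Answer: -7050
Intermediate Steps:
(5*47)*(-5*7 + 5) = 235*(-35 + 5) = 235*(-30) = -7050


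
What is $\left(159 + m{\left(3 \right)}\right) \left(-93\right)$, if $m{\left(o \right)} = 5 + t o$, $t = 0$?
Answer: $-15252$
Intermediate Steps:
$m{\left(o \right)} = 5$ ($m{\left(o \right)} = 5 + 0 o = 5 + 0 = 5$)
$\left(159 + m{\left(3 \right)}\right) \left(-93\right) = \left(159 + 5\right) \left(-93\right) = 164 \left(-93\right) = -15252$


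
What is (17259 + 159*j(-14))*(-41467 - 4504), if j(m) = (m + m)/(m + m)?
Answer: -800722878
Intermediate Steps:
j(m) = 1 (j(m) = (2*m)/((2*m)) = (2*m)*(1/(2*m)) = 1)
(17259 + 159*j(-14))*(-41467 - 4504) = (17259 + 159*1)*(-41467 - 4504) = (17259 + 159)*(-45971) = 17418*(-45971) = -800722878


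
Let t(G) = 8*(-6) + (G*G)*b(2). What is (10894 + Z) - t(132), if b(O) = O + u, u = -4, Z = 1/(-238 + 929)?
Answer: 31640891/691 ≈ 45790.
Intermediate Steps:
Z = 1/691 ≈ 0.0014472
b(O) = -4 + O (b(O) = O - 4 = -4 + O)
t(G) = -48 - 2*G² (t(G) = 8*(-6) + (G*G)*(-4 + 2) = -48 + G²*(-2) = -48 - 2*G²)
(10894 + Z) - t(132) = (10894 + 1/691) - (-48 - 2*132²) = 7527755/691 - (-48 - 2*17424) = 7527755/691 - (-48 - 34848) = 7527755/691 - 1*(-34896) = 7527755/691 + 34896 = 31640891/691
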